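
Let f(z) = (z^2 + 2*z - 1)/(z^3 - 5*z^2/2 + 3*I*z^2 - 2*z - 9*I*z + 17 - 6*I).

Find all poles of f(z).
The singularities of f are the zeros of the denominator. Factoring,
  z^3 - 5*z^2/2 + 3*I*z^2 - 2*z - 9*I*z + 17 - 6*I = (z - 3 - I)*(z + 3/2 + I)*(z - 1 + 3*I)
so the candidates are z = 3 + I, z = -3/2 - I, z = 1 - 3*I.

Check the numerator P(z) = z^2 + 2*z - 1 at each one:
  P(3 + I) = 13 + 8*I ≠ 0, so z = 3 + I is a (simple) pole.
  P(-3/2 - I) = -11/4 + I ≠ 0, so z = -3/2 - I is a (simple) pole.
  P(1 - 3*I) = -7 - 12*I ≠ 0, so z = 1 - 3*I is a (simple) pole.

Poles of f: {-3/2 - I, 1 - 3*I, 3 + I}

Final answer: {-3/2 - I, 1 - 3*I, 3 + I}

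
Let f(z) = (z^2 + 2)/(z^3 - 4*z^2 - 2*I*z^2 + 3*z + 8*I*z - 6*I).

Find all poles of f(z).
The singularities of f are the zeros of the denominator. Factoring,
  z^3 - 4*z^2 - 2*I*z^2 + 3*z + 8*I*z - 6*I = (z - 1)*(z - 3)*(z - 2*I)
so the candidates are z = 1, z = 3, z = 2*I.

Check the numerator P(z) = z^2 + 2 at each one:
  P(1) = 3 ≠ 0, so z = 1 is a (simple) pole.
  P(3) = 11 ≠ 0, so z = 3 is a (simple) pole.
  P(2*I) = -2 ≠ 0, so z = 2*I is a (simple) pole.

Poles of f: {2*I, 1, 3}

Final answer: {2*I, 1, 3}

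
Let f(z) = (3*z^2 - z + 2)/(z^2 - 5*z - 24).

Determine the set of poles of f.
The singularities of f are the zeros of the denominator. Factoring,
  z^2 - 5*z - 24 = (z - 8)*(z + 3)
so the candidates are z = 8, z = -3.

Check the numerator P(z) = 3*z^2 - z + 2 at each one:
  P(8) = 186 ≠ 0, so z = 8 is a (simple) pole.
  P(-3) = 32 ≠ 0, so z = -3 is a (simple) pole.

Poles of f: {-3, 8}

Final answer: {-3, 8}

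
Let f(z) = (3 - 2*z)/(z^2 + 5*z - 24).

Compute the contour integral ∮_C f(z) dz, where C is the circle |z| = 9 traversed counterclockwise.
By the residue theorem, ∮_C f(z) dz = 2πi · (sum of the residues of f at the poles inside |z| = 9).

The denominator factors as (z - 3)*(z + 8), so the singularities of f are simple poles at z = 3, z = -8.
  |3|² = 9 < 81 = 9², so this pole is inside the contour.
  |-8|² = 64 < 81 = 9², so this pole is inside the contour.

With P(z) = 3 - 2*z and Q(z) = z^2 + 5*z - 24, each pole is simple, so Res(f, z₀) = P(z₀)/Q'(z₀) with Q'(z) = 2*z + 5.
  Res(f, 3) = P(3)/Q'(3) = (-3)/(11) = -3/11
  Res(f, -8) = P(-8)/Q'(-8) = (19)/(-11) = -19/11

Sum of residues inside C: -2
∮_C f(z) dz = 2πi · (-2) = -4*I*pi

Final answer: -4*I*pi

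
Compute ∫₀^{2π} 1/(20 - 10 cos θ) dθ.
Call the integral J. The integrand is 2π-periodic and we integrate over a full period, so shifting θ does not change the value (θ → θ + π flips the sign of the trig term). Hence
  J = ∫₀^{2π} dθ/(20 + 10 cos θ).
Put z = e^{iθ}: then cos θ = (z + 1/z)/2, dθ = dz/(iz), and z runs once counterclockwise around |z| = 1:
  J = ∮_{|z|=1} 1/(20 + 10*(z + 1/z)/2) · dz/(iz) = (2/i) ∮_{|z|=1} dz/(10*z^2 + 40*z + 10).
The roots of 10*z^2 + 40*z + 10 are z = (-20 ± sqrt(20^2 - 10^2))/10, with sqrt(300) = 10*sqrt(3); their product is 1, so only z₊ = -2 + sqrt(3) lies inside the unit circle (z₋ = -2 - sqrt(3) lies outside).
z₊ is a simple zero of q(z) = 10*z^2 + 40*z + 10, so Res(1/q, z₊) = 1/q'(z₊) with q'(z) = 20*z + 40; and q'(z₊) = 10*(z₊ - z₋) = 20*sqrt(3).
Therefore J = (2/i) · 2πi · 1/(20*sqrt(3)) = 2*pi/(10*sqrt(3)) = sqrt(3)*pi/15

Final answer: sqrt(3)*pi/15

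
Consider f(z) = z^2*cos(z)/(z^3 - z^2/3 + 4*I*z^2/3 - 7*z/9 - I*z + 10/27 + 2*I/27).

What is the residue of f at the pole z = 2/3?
Write f(z) = P(z)/Q(z) with P(z) = z^2*cos(z) and Q(z) = z^3 - z^2/3 + 4*I*z^2/3 - 7*z/9 - I*z + 10/27 + 2*I/27.
The denominator factors as Q(z) = (z - 2/3)*(z - 1/3 + I/3)*(z + 2/3 + I), so z = 2/3 is a simple zero of Q and P is analytic there; z = 2/3 is therefore a simple pole and
  Res(f, z₀) = P(z₀)/Q'(z₀).

Q'(z) = 3*z^2 - 2*z/3 + 8*I*z/3 - 7/9 - I, so Q'(2/3) = 1/9 + 7*I/9.
P(2/3) = 4*cos(2/3)/9.

Res(f, 2/3) = (4*cos(2/3)/9)/(1/9 + 7*I/9) = (2/25 - 14*I/25)*cos(2/3)

Final answer: (2/25 - 14*I/25)*cos(2/3)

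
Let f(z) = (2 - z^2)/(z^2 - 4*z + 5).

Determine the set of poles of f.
The singularities of f are the zeros of the denominator. Factoring,
  z^2 - 4*z + 5 = (z - 2 - I)*(z - 2 + I)
so the candidates are z = 2 + I, z = 2 - I.

Check the numerator P(z) = 2 - z^2 at each one:
  P(2 + I) = -1 - 4*I ≠ 0, so z = 2 + I is a (simple) pole.
  P(2 - I) = -1 + 4*I ≠ 0, so z = 2 - I is a (simple) pole.

Poles of f: {2 - I, 2 + I}

Final answer: {2 - I, 2 + I}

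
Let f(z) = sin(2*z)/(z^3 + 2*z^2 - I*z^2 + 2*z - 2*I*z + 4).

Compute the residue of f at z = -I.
Write f(z) = P(z)/Q(z) with P(z) = sin(2*z) and Q(z) = z^3 + 2*z^2 - I*z^2 + 2*z - 2*I*z + 4.
The denominator factors as Q(z) = (z - 2*I)*(z + 2)*(z + I), so z = -I is a simple zero of Q and P is analytic there; z = -I is therefore a simple pole and
  Res(f, z₀) = P(z₀)/Q'(z₀).

Q'(z) = 3*z^2 + 4*z - 2*I*z + 2 - 2*I, so Q'(-I) = -3 - 6*I.
P(-I) = -I*sinh(2).

Res(f, -I) = (-I*sinh(2))/(-3 - 6*I) = (2/15 + I/15)*sinh(2)

Final answer: (2/15 + I/15)*sinh(2)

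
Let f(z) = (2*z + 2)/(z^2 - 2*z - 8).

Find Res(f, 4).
Write f(z) = P(z)/Q(z) with P(z) = 2*z + 2 and Q(z) = z^2 - 2*z - 8.
The denominator factors as Q(z) = (z - 4)*(z + 2), so z = 4 is a simple zero of Q and P is analytic there; z = 4 is therefore a simple pole and
  Res(f, z₀) = P(z₀)/Q'(z₀).

Q'(z) = 2*z - 2, so Q'(4) = 6.
P(4) = 10.

Res(f, 4) = (10)/(6) = 5/3

Final answer: 5/3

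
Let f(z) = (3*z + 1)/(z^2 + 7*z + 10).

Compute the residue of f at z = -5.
14/3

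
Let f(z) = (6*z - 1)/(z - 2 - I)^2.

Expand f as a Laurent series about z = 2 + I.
(11 + 6*I)/(z - 2 - I)^2 + 6/(z - 2 - I)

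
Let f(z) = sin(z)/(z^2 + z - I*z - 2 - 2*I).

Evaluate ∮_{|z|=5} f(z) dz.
pi*(1/5 + 3*I/5)*sin(2) + pi*(1/5 + 3*I/5)*sin(1 + I)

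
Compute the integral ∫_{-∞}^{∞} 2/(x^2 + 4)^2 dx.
Let f(z) = 2/(z^2 + 4)^2. The denominator has no real zeros and deg Q - deg P = 4 ≥ 2, so the integral of f over the upper semicircle |z| = R tends to 0 as R → ∞. Closing the contour in the upper half-plane,
  ∫_{-∞}^{∞} f(x) dx = 2πi · Σ Res(f, z_k)  over the poles with Im z_k > 0.

Zeros of the denominator: z^2 + 4 = 0 gives z = ±2*I.
Upper half-plane: z = 2*I (a pole of order 2).

Write f(z) = g(z)/(z - 2*I)^2 with g(z) = 2/(z + 2*I)^2. For a double pole, Res(f, z₀) = g'(z₀):
  g'(z) = -4/(z + 2*I)^3
  Res(f, 2*I) = g'(2*I) = -I/16

∫_{-∞}^{∞} f(x) dx = 2πi · (-I/16) = pi/8

Final answer: pi/8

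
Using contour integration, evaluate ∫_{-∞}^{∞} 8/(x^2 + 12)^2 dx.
sqrt(3)*pi/18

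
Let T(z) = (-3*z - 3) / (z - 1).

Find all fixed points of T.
T(z) = z means -3*z - 3 = z*(z - 1), i.e.
  z^2 + 2*z + 3 = 0.
Discriminant: (2)^2 - 4*(1)*(3) = -8, so the roots are complex conjugates.
  z = (-2 ± I*sqrt(8))/(2*(1))
Fixed points: {-1 - sqrt(2)*I, -1 + sqrt(2)*I}

Final answer: {-1 - sqrt(2)*I, -1 + sqrt(2)*I}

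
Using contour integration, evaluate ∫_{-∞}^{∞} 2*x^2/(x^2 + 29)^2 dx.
Let f(z) = 2*z^2/(z^2 + 29)^2. The denominator has no real zeros and deg Q - deg P = 2 ≥ 2, so the integral of f over the upper semicircle |z| = R tends to 0 as R → ∞. Closing the contour in the upper half-plane,
  ∫_{-∞}^{∞} f(x) dx = 2πi · Σ Res(f, z_k)  over the poles with Im z_k > 0.

Zeros of the denominator: z^2 + 29 = 0 gives z = ±sqrt(29)*I.
Upper half-plane: z = sqrt(29)*I (a pole of order 2).

Write f(z) = g(z)/(z - sqrt(29)*I)^2 with g(z) = 2*z^2/(z + sqrt(29)*I)^2. For a double pole, Res(f, z₀) = g'(z₀):
  g'(z) = 4*sqrt(29)*I*z/(z + sqrt(29)*I)^3
  Res(f, sqrt(29)*I) = g'(sqrt(29)*I) = -sqrt(29)*I/58

∫_{-∞}^{∞} f(x) dx = 2πi · (-sqrt(29)*I/58) = sqrt(29)*pi/29

Final answer: sqrt(29)*pi/29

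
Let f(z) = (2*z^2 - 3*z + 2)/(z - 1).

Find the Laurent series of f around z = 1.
Put w = z - (1), i.e. z = w + 1. The denominator is w, so it suffices to rewrite the numerator in powers of w.

P(z) = 2*z^2 - 3*z + 2
P(w + 1) = 1 + w + 2*w^2

Dividing each term by w:
  f = 1/w + 1 + 2*w

Substituting back w = z - 1:
  f(z) = 1/(z - 1) + 1 + 2*(z - 1)

The series is finite because the numerator is a polynomial; the negative powers form the principal part, and the coefficient of 1/(z - 1) gives Res(f, 1) = 1.

Final answer: 1/(z - 1) + 1 + 2*(z - 1)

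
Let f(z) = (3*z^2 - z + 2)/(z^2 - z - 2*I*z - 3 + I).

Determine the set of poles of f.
The singularities of f are the zeros of the denominator. Factoring,
  z^2 - z - 2*I*z - 3 + I = (z - 2 - I)*(z + 1 - I)
so the candidates are z = 2 + I, z = -1 + I.

Check the numerator P(z) = 3*z^2 - z + 2 at each one:
  P(2 + I) = 9 + 11*I ≠ 0, so z = 2 + I is a (simple) pole.
  P(-1 + I) = 3 - 7*I ≠ 0, so z = -1 + I is a (simple) pole.

Poles of f: {-1 + I, 2 + I}

Final answer: {-1 + I, 2 + I}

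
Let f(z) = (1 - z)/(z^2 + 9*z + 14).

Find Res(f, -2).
Write f(z) = P(z)/Q(z) with P(z) = 1 - z and Q(z) = z^2 + 9*z + 14.
The denominator factors as Q(z) = (z + 2)*(z + 7), so z = -2 is a simple zero of Q and P is analytic there; z = -2 is therefore a simple pole and
  Res(f, z₀) = P(z₀)/Q'(z₀).

Q'(z) = 2*z + 9, so Q'(-2) = 5.
P(-2) = 3.

Res(f, -2) = (3)/(5) = 3/5

Final answer: 3/5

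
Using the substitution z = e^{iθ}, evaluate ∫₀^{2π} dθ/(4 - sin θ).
Call the integral J. The integrand is 2π-periodic and we integrate over a full period, so shifting θ does not change the value (θ → θ + π/2 turns sin θ into cos θ; θ → θ + π flips the sign of the trig term). Hence
  J = ∫₀^{2π} dθ/(4 + cos θ).
Put z = e^{iθ}: then cos θ = (z + 1/z)/2, dθ = dz/(iz), and z runs once counterclockwise around |z| = 1:
  J = ∮_{|z|=1} 1/(4 + (z + 1/z)/2) · dz/(iz) = (2/i) ∮_{|z|=1} dz/(z^2 + 8*z + 1).
The roots of z^2 + 8*z + 1 are z = (-4 ± sqrt(4^2 - 1^2)), with sqrt(15) = sqrt(15); their product is 1, so only z₊ = -4 + sqrt(15) lies inside the unit circle (z₋ = -4 - sqrt(15) lies outside).
z₊ is a simple zero of q(z) = z^2 + 8*z + 1, so Res(1/q, z₊) = 1/q'(z₊) with q'(z) = 2*z + 8; and q'(z₊) = (z₊ - z₋) = 2*sqrt(15).
Therefore J = (2/i) · 2πi · 1/(2*sqrt(15)) = 2*pi/(sqrt(15)) = 2*sqrt(15)*pi/15

Final answer: 2*sqrt(15)*pi/15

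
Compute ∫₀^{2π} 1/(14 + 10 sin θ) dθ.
Call the integral J. The integrand is 2π-periodic and we integrate over a full period, so shifting θ does not change the value (θ → θ + π/2 turns sin θ into cos θ). Hence
  J = ∫₀^{2π} dθ/(14 + 10 cos θ).
Put z = e^{iθ}: then cos θ = (z + 1/z)/2, dθ = dz/(iz), and z runs once counterclockwise around |z| = 1:
  J = ∮_{|z|=1} 1/(14 + 10*(z + 1/z)/2) · dz/(iz) = (2/i) ∮_{|z|=1} dz/(10*z^2 + 28*z + 10).
The roots of 10*z^2 + 28*z + 10 are z = (-14 ± sqrt(14^2 - 10^2))/10, with sqrt(96) = 4*sqrt(6); their product is 1, so only z₊ = -7/5 + 2*sqrt(6)/5 lies inside the unit circle (z₋ = -7/5 - 2*sqrt(6)/5 lies outside).
z₊ is a simple zero of q(z) = 10*z^2 + 28*z + 10, so Res(1/q, z₊) = 1/q'(z₊) with q'(z) = 20*z + 28; and q'(z₊) = 10*(z₊ - z₋) = 8*sqrt(6).
Therefore J = (2/i) · 2πi · 1/(8*sqrt(6)) = 2*pi/(4*sqrt(6)) = sqrt(6)*pi/12

Final answer: sqrt(6)*pi/12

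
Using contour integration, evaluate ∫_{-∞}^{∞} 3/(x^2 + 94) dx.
Let f(z) = 3/(z^2 + 94). The denominator has no real zeros and deg Q - deg P = 2 ≥ 2, so the integral of f over the upper semicircle |z| = R tends to 0 as R → ∞. Closing the contour in the upper half-plane,
  ∫_{-∞}^{∞} f(x) dx = 2πi · Σ Res(f, z_k)  over the poles with Im z_k > 0.

Zeros of the denominator: z^2 + 94 = 0 gives z = ±sqrt(94)*I.
Upper half-plane: z = sqrt(94)*I (simple).

Each pole is a simple zero of Q(z) = z^2 + 94, so Res(f, z₀) = P(z₀)/Q'(z₀) with P(z) = 3, Q'(z) = 2*z:
  Res(f, sqrt(94)*I) = (3)/(2*sqrt(94)*I) = -3*sqrt(94)*I/188

∫_{-∞}^{∞} f(x) dx = 2πi · (-3*sqrt(94)*I/188) = 3*sqrt(94)*pi/94

Final answer: 3*sqrt(94)*pi/94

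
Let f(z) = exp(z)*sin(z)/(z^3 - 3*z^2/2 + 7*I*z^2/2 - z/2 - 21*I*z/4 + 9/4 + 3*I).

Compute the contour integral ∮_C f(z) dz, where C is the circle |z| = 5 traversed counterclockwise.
By the residue theorem, ∮_C f(z) dz = 2πi · (sum of the residues of f at the poles inside |z| = 5).

The denominator factors as (z - 1/2 + I)*(z + 3*I)*(z - 1 - I/2), so the singularities of f are simple poles at z = 1/2 - I, z = -3*I, z = 1 + I/2.
  |1/2 - I|² = 5/4 < 25 = 5², so this pole is inside the contour.
  |-3*I|² = 9 < 25 = 5², so this pole is inside the contour.
  |1 + I/2|² = 5/4 < 25 = 5², so this pole is inside the contour.

With P(z) = exp(z)*sin(z) and Q(z) = z^3 - 3*z^2/2 + 7*I*z^2/2 - z/2 - 21*I*z/4 + 9/4 + 3*I, each pole is simple, so Res(f, z₀) = P(z₀)/Q'(z₀) with Q'(z) = 3*z^2 - 3*z + 7*I*z - 1/2 - 21*I/4.
  Res(f, 1/2 - I) = P(1/2 - I)/Q'(1/2 - I) = (exp(1/2 - I)*sin(1/2 - I))/(11/4 - 7*I/4) = (22/85 + 14*I/85)*exp(1/2 - I)*sin(1/2 - I)
  Res(f, -3*I) = P(-3*I)/Q'(-3*I) = (-I*exp(-3*I)*sinh(3))/(-13/2 + 15*I/4) = (-60/901 + 104*I/901)*exp(-3*I)*sinh(3)
  Res(f, 1 + I/2) = P(1 + I/2)/Q'(1 + I/2) = (exp(1 + I/2)*sin(1 + I/2))/(-19/4 + 13*I/4) = (-38/265 - 26*I/265)*exp(1 + I/2)*sin(1 + I/2)

Sum of residues inside C: (-60/901 + 104*I/901)*exp(-3*I)*sinh(3) + (22/85 + 14*I/85)*exp(1/2 - I)*sin(1/2 - I) + (-38/265 - 26*I/265)*exp(1 + I/2)*sin(1 + I/2)
∮_C f(z) dz = 2πi · ((-60/901 + 104*I/901)*exp(-3*I)*sinh(3) + (22/85 + 14*I/85)*exp(1/2 - I)*sin(1/2 - I) + (-38/265 - 26*I/265)*exp(1 + I/2)*sin(1 + I/2)) = pi*(52/265 - 76*I/265)*exp(1 + I/2)*sin(1 + I/2) + pi*(-28/85 + 44*I/85)*exp(1/2 - I)*sin(1/2 - I) + pi*(-208/901 - 120*I/901)*exp(-3*I)*sinh(3)

Final answer: pi*(52/265 - 76*I/265)*exp(1 + I/2)*sin(1 + I/2) + pi*(-28/85 + 44*I/85)*exp(1/2 - I)*sin(1/2 - I) + pi*(-208/901 - 120*I/901)*exp(-3*I)*sinh(3)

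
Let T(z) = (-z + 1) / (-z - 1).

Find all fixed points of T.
T(z) = z means -z + 1 = z*(-z - 1), i.e.
  -z^2 - 1 = 0.
Discriminant: (0)^2 - 4*(-1)*(-1) = -4, so the roots are complex conjugates.
  z = (0 ± I*sqrt(4))/(2*(-1))
Fixed points: {-I, I}

Final answer: {-I, I}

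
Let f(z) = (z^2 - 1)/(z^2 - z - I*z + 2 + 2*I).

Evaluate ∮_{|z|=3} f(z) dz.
By the residue theorem, ∮_C f(z) dz = 2πi · (sum of the residues of f at the poles inside |z| = 3).

The denominator factors as (z - 1 + I)*(z - 2*I), so the singularities of f are simple poles at z = 1 - I, z = 2*I.
  |1 - I|² = 2 < 9 = 3², so this pole is inside the contour.
  |2*I|² = 4 < 9 = 3², so this pole is inside the contour.

With P(z) = z^2 - 1 and Q(z) = z^2 - z - I*z + 2 + 2*I, each pole is simple, so Res(f, z₀) = P(z₀)/Q'(z₀) with Q'(z) = 2*z - 1 - I.
  Res(f, 1 - I) = P(1 - I)/Q'(1 - I) = (-1 - 2*I)/(1 - 3*I) = 1/2 - I/2
  Res(f, 2*I) = P(2*I)/Q'(2*I) = (-5)/(-1 + 3*I) = 1/2 + 3*I/2

Sum of residues inside C: 1 + I
∮_C f(z) dz = 2πi · (1 + I) = pi*(-2 + 2*I)

Final answer: pi*(-2 + 2*I)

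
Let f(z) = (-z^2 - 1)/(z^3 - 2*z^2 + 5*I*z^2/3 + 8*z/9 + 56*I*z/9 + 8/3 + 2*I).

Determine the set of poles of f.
The singularities of f are the zeros of the denominator. Factoring,
  z^3 - 2*z^2 + 5*I*z^2/3 + 8*z/9 + 56*I*z/9 + 8/3 + 2*I = (z + 1/3 - I)*(z - 3 + 3*I)*(z + 2/3 - I/3)
so the candidates are z = -1/3 + I, z = 3 - 3*I, z = -2/3 + I/3.

Check the numerator P(z) = -z^2 - 1 at each one:
  P(-1/3 + I) = -1/9 + 2*I/3 ≠ 0, so z = -1/3 + I is a (simple) pole.
  P(3 - 3*I) = -1 + 18*I ≠ 0, so z = 3 - 3*I is a (simple) pole.
  P(-2/3 + I/3) = -4/3 + 4*I/9 ≠ 0, so z = -2/3 + I/3 is a (simple) pole.

Poles of f: {-2/3 + I/3, -1/3 + I, 3 - 3*I}

Final answer: {-2/3 + I/3, -1/3 + I, 3 - 3*I}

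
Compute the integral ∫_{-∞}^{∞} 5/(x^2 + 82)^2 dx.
Let f(z) = 5/(z^2 + 82)^2. The denominator has no real zeros and deg Q - deg P = 4 ≥ 2, so the integral of f over the upper semicircle |z| = R tends to 0 as R → ∞. Closing the contour in the upper half-plane,
  ∫_{-∞}^{∞} f(x) dx = 2πi · Σ Res(f, z_k)  over the poles with Im z_k > 0.

Zeros of the denominator: z^2 + 82 = 0 gives z = ±sqrt(82)*I.
Upper half-plane: z = sqrt(82)*I (a pole of order 2).

Write f(z) = g(z)/(z - sqrt(82)*I)^2 with g(z) = 5/(z + sqrt(82)*I)^2. For a double pole, Res(f, z₀) = g'(z₀):
  g'(z) = -10/(z + sqrt(82)*I)^3
  Res(f, sqrt(82)*I) = g'(sqrt(82)*I) = -5*sqrt(82)*I/26896

∫_{-∞}^{∞} f(x) dx = 2πi · (-5*sqrt(82)*I/26896) = 5*sqrt(82)*pi/13448

Final answer: 5*sqrt(82)*pi/13448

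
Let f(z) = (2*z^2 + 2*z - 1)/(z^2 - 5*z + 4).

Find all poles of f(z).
{1, 4}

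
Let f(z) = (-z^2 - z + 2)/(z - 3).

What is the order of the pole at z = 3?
Factor the denominator:
  z - 3 = (z - 3)

The numerator P(z) = -z^2 - z + 2 has P(3) = -10 ≠ 0, so no factor of (z - 3) cancels.
Near z = 3 we can therefore write f(z) = g(z)/(z - 3) with g analytic at 3 and g(3) ≠ 0 (g is just the numerator).

Hence z = 3 is a pole of order 1.

Final answer: 1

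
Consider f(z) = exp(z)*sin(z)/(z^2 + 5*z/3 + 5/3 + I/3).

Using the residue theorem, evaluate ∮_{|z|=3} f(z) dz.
pi*(36/37 - 6*I/37)*exp(-2/3 - I)*sin(2/3 + I) + pi*(-36/37 + 6*I/37)*exp(-1 + I)*sin(1 - I)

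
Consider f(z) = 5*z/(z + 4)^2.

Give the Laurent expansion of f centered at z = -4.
-20/(z + 4)^2 + 5/(z + 4)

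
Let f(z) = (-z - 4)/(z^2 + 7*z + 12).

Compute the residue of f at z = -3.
Write f(z) = P(z)/Q(z) with P(z) = -z - 4 and Q(z) = z^2 + 7*z + 12.
The denominator factors as Q(z) = (z + 4)*(z + 3), so z = -3 is a simple zero of Q and P is analytic there; z = -3 is therefore a simple pole and
  Res(f, z₀) = P(z₀)/Q'(z₀).

Q'(z) = 2*z + 7, so Q'(-3) = 1.
P(-3) = -1.

Res(f, -3) = (-1)/(1) = -1

Final answer: -1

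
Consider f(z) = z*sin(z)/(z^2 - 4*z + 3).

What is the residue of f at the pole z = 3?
Write f(z) = P(z)/Q(z) with P(z) = z*sin(z) and Q(z) = z^2 - 4*z + 3.
The denominator factors as Q(z) = (z - 1)*(z - 3), so z = 3 is a simple zero of Q and P is analytic there; z = 3 is therefore a simple pole and
  Res(f, z₀) = P(z₀)/Q'(z₀).

Q'(z) = 2*z - 4, so Q'(3) = 2.
P(3) = 3*sin(3).

Res(f, 3) = (3*sin(3))/(2) = 3*sin(3)/2

Final answer: 3*sin(3)/2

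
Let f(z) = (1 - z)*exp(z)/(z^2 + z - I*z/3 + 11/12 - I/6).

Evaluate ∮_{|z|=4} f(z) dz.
By the residue theorem, ∮_C f(z) dz = 2πi · (sum of the residues of f at the poles inside |z| = 4).

The denominator factors as (z + 1/2 + 2*I/3)*(z + 1/2 - I), so the singularities of f are simple poles at z = -1/2 - 2*I/3, z = -1/2 + I.
  |-1/2 - 2*I/3|² = 25/36 < 16 = 4², so this pole is inside the contour.
  |-1/2 + I|² = 5/4 < 16 = 4², so this pole is inside the contour.

With P(z) = (1 - z)*exp(z) and Q(z) = z^2 + z - I*z/3 + 11/12 - I/6, each pole is simple, so Res(f, z₀) = P(z₀)/Q'(z₀) with Q'(z) = 2*z + 1 - I/3.
  Res(f, -1/2 - 2*I/3) = P(-1/2 - 2*I/3)/Q'(-1/2 - 2*I/3) = ((3/2 + 2*I/3)*exp(-1/2 - 2*I/3))/(-5*I/3) = (-2/5 + 9*I/10)*exp(-1/2 - 2*I/3)
  Res(f, -1/2 + I) = P(-1/2 + I)/Q'(-1/2 + I) = ((3/2 - I)*exp(-1/2 + I))/(5*I/3) = (-3/5 - 9*I/10)*exp(-1/2 + I)

Sum of residues inside C: (-3/5 - 9*I/10)*exp(-1/2 + I) + (-2/5 + 9*I/10)*exp(-1/2 - 2*I/3)
∮_C f(z) dz = 2πi · ((-3/5 - 9*I/10)*exp(-1/2 + I) + (-2/5 + 9*I/10)*exp(-1/2 - 2*I/3)) = pi*(-9/5 - 4*I/5)*exp(-1/2 - 2*I/3) + pi*(9/5 - 6*I/5)*exp(-1/2 + I)

Final answer: pi*(-9/5 - 4*I/5)*exp(-1/2 - 2*I/3) + pi*(9/5 - 6*I/5)*exp(-1/2 + I)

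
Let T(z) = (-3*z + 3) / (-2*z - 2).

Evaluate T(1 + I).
3/10 + 3*I/5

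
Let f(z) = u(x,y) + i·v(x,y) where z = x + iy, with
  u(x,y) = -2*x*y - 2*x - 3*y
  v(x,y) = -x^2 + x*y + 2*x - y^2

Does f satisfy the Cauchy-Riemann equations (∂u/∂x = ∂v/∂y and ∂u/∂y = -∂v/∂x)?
∂u/∂x = -2*y - 2
∂v/∂y = x - 2*y
∂u/∂y = -2*x - 3
∂v/∂x = -2*x + y + 2
∂u/∂x ≠ ∂v/∂y and ∂u/∂y ≠ -∂v/∂x; the Cauchy-Riemann equations are not satisfied, so f is not analytic.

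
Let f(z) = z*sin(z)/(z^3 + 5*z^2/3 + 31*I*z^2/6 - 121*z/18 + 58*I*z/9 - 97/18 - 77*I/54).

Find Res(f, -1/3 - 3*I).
Write f(z) = P(z)/Q(z) with P(z) = z*sin(z) and Q(z) = z^3 + 5*z^2/3 + 31*I*z^2/6 - 121*z/18 + 58*I*z/9 - 97/18 - 77*I/54.
The denominator factors as Q(z) = (z + 1/3 + 3*I/2)*(z + 1/3 + 3*I)*(z + 1 + 2*I/3), so z = -1/3 - 3*I is a simple zero of Q and P is analytic there; z = -1/3 - 3*I is therefore a simple pole and
  Res(f, z₀) = P(z₀)/Q'(z₀).

Q'(z) = 3*z^2 + 10*z/3 + 31*I*z/3 - 121/18 + 58*I/9, so Q'(-1/3 - 3*I) = -7/2 - I.
P(-1/3 - 3*I) = (1/3 + 3*I)*sin(1/3 + 3*I).

Res(f, -1/3 - 3*I) = ((1/3 + 3*I)*sin(1/3 + 3*I))/(-7/2 - I) = (-50/159 - 122*I/159)*sin(1/3 + 3*I)

Final answer: (-50/159 - 122*I/159)*sin(1/3 + 3*I)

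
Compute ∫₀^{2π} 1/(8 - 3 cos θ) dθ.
Call the integral J. The integrand is 2π-periodic and we integrate over a full period, so shifting θ does not change the value (θ → θ + π flips the sign of the trig term). Hence
  J = ∫₀^{2π} dθ/(8 + 3 cos θ).
Put z = e^{iθ}: then cos θ = (z + 1/z)/2, dθ = dz/(iz), and z runs once counterclockwise around |z| = 1:
  J = ∮_{|z|=1} 1/(8 + 3*(z + 1/z)/2) · dz/(iz) = (2/i) ∮_{|z|=1} dz/(3*z^2 + 16*z + 3).
The roots of 3*z^2 + 16*z + 3 are z = (-8 ± sqrt(8^2 - 3^2))/3, with sqrt(55) = sqrt(55); their product is 1, so only z₊ = -8/3 + sqrt(55)/3 lies inside the unit circle (z₋ = -8/3 - sqrt(55)/3 lies outside).
z₊ is a simple zero of q(z) = 3*z^2 + 16*z + 3, so Res(1/q, z₊) = 1/q'(z₊) with q'(z) = 6*z + 16; and q'(z₊) = 3*(z₊ - z₋) = 2*sqrt(55).
Therefore J = (2/i) · 2πi · 1/(2*sqrt(55)) = 2*pi/(sqrt(55)) = 2*sqrt(55)*pi/55

Final answer: 2*sqrt(55)*pi/55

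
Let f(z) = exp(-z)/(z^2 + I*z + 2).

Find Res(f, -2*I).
Write f(z) = P(z)/Q(z) with P(z) = exp(-z) and Q(z) = z^2 + I*z + 2.
The denominator factors as Q(z) = (z - I)*(z + 2*I), so z = -2*I is a simple zero of Q and P is analytic there; z = -2*I is therefore a simple pole and
  Res(f, z₀) = P(z₀)/Q'(z₀).

Q'(z) = 2*z + I, so Q'(-2*I) = -3*I.
P(-2*I) = exp(2*I).

Res(f, -2*I) = (exp(2*I))/(-3*I) = I*exp(2*I)/3

Final answer: I*exp(2*I)/3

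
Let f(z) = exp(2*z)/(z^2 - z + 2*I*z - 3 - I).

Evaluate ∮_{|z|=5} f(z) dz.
By the residue theorem, ∮_C f(z) dz = 2πi · (sum of the residues of f at the poles inside |z| = 5).

The denominator factors as (z + 1 + I)*(z - 2 + I), so the singularities of f are simple poles at z = -1 - I, z = 2 - I.
  |-1 - I|² = 2 < 25 = 5², so this pole is inside the contour.
  |2 - I|² = 5 < 25 = 5², so this pole is inside the contour.

With P(z) = exp(2*z) and Q(z) = z^2 - z + 2*I*z - 3 - I, each pole is simple, so Res(f, z₀) = P(z₀)/Q'(z₀) with Q'(z) = 2*z - 1 + 2*I.
  Res(f, -1 - I) = P(-1 - I)/Q'(-1 - I) = (exp(-2 - 2*I))/(-3) = -exp(-2 - 2*I)/3
  Res(f, 2 - I) = P(2 - I)/Q'(2 - I) = (exp(4 - 2*I))/(3) = exp(4 - 2*I)/3

Sum of residues inside C: exp(4 - 2*I)/3 - exp(-2 - 2*I)/3
∮_C f(z) dz = 2πi · (exp(4 - 2*I)/3 - exp(-2 - 2*I)/3) = 2*I*pi*exp(4 - 2*I)/3 - 2*I*pi*exp(-2 - 2*I)/3

Final answer: 2*I*pi*exp(4 - 2*I)/3 - 2*I*pi*exp(-2 - 2*I)/3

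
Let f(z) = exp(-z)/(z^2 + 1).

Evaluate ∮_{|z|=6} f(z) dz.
By the residue theorem, ∮_C f(z) dz = 2πi · (sum of the residues of f at the poles inside |z| = 6).

The denominator factors as (z + I)*(z - I), so the singularities of f are simple poles at z = -I, z = I.
  |-I|² = 1 < 36 = 6², so this pole is inside the contour.
  |I|² = 1 < 36 = 6², so this pole is inside the contour.

With P(z) = exp(-z) and Q(z) = z^2 + 1, each pole is simple, so Res(f, z₀) = P(z₀)/Q'(z₀) with Q'(z) = 2*z.
  Res(f, -I) = P(-I)/Q'(-I) = (exp(I))/(-2*I) = I*exp(I)/2
  Res(f, I) = P(I)/Q'(I) = (exp(-I))/(2*I) = -I*exp(-I)/2

Sum of residues inside C: -I*exp(-I)/2 + I*exp(I)/2
∮_C f(z) dz = 2πi · (-I*exp(-I)/2 + I*exp(I)/2) = -pi*exp(I) + pi*exp(-I)

Final answer: -pi*exp(I) + pi*exp(-I)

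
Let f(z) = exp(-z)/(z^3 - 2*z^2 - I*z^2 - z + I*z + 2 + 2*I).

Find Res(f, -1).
Write f(z) = P(z)/Q(z) with P(z) = exp(-z) and Q(z) = z^3 - 2*z^2 - I*z^2 - z + I*z + 2 + 2*I.
The denominator factors as Q(z) = (z - 1 - I)*(z + 1)*(z - 2), so z = -1 is a simple zero of Q and P is analytic there; z = -1 is therefore a simple pole and
  Res(f, z₀) = P(z₀)/Q'(z₀).

Q'(z) = 3*z^2 - 4*z - 2*I*z - 1 + I, so Q'(-1) = 6 + 3*I.
P(-1) = exp(1).

Res(f, -1) = (exp(1))/(6 + 3*I) = exp(1)*(2/15 - I/15)

Final answer: exp(1)*(2/15 - I/15)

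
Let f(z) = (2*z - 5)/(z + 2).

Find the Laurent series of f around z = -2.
Put w = z - (-2), i.e. z = w - 2. The denominator is w, so it suffices to rewrite the numerator in powers of w.

P(z) = 2*z - 5
P(w - 2) = -9 + 2*w

Dividing each term by w:
  f = -9/w + 2

Substituting back w = z + 2:
  f(z) = -9/(z + 2) + 2

The series is finite because the numerator is a polynomial; the negative powers form the principal part, and the coefficient of 1/(z + 2) gives Res(f, -2) = -9.

Final answer: -9/(z + 2) + 2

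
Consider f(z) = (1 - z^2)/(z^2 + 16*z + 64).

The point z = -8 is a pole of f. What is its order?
Factor the denominator:
  z^2 + 16*z + 64 = (z + 8)^2

The numerator P(z) = 1 - z^2 has P(-8) = -63 ≠ 0, so no factor of (z + 8) cancels.
Near z = -8 we can therefore write f(z) = g(z)/(z + 8)^2 with g analytic at -8 and g(-8) ≠ 0 (g is just the numerator).

Hence z = -8 is a pole of order 2.

Final answer: 2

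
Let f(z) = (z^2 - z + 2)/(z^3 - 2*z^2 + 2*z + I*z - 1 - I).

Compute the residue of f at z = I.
1/5 + 2*I/5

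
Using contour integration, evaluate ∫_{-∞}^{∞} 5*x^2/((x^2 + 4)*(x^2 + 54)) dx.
Let f(z) = 5*z^2/((z^2 + 4)*(z^2 + 54)). The denominator has no real zeros and deg Q - deg P = 2 ≥ 2, so the integral of f over the upper semicircle |z| = R tends to 0 as R → ∞. Closing the contour in the upper half-plane,
  ∫_{-∞}^{∞} f(x) dx = 2πi · Σ Res(f, z_k)  over the poles with Im z_k > 0.

Zeros of the denominator: z^2 + 4 = 0 gives z = ±2*I; z^2 + 54 = 0 gives z = ±3*sqrt(6)*I.
Upper half-plane: z = 2*I, z = 3*sqrt(6)*I (simple).

Each pole is a simple zero of Q(z) = z^4 + 58*z^2 + 216, so Res(f, z₀) = P(z₀)/Q'(z₀) with P(z) = 5*z^2, Q'(z) = 4*z^3 + 116*z:
  Res(f, 2*I) = (-20)/(200*I) = I/10
  Res(f, 3*sqrt(6)*I) = (-270)/(-300*sqrt(6)*I) = -3*sqrt(6)*I/20

Sum of residues: I*(2 - 3*sqrt(6))/20
∫_{-∞}^{∞} f(x) dx = 2πi · (I*(2 - 3*sqrt(6))/20) = pi*(-2 + 3*sqrt(6))/10

Final answer: pi*(-2 + 3*sqrt(6))/10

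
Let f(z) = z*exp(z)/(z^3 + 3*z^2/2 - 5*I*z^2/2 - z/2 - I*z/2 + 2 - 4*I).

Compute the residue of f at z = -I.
Write f(z) = P(z)/Q(z) with P(z) = z*exp(z) and Q(z) = z^3 + 3*z^2/2 - 5*I*z^2/2 - z/2 - I*z/2 + 2 - 4*I.
The denominator factors as Q(z) = (z - 1/2 - 3*I/2)*(z + 2 - 2*I)*(z + I), so z = -I is a simple zero of Q and P is analytic there; z = -I is therefore a simple pole and
  Res(f, z₀) = P(z₀)/Q'(z₀).

Q'(z) = 3*z^2 + 3*z - 5*I*z - 1/2 - I/2, so Q'(-I) = -17/2 - 7*I/2.
P(-I) = -I*exp(-I).

Res(f, -I) = (-I*exp(-I))/(-17/2 - 7*I/2) = (7/169 + 17*I/169)*exp(-I)

Final answer: (7/169 + 17*I/169)*exp(-I)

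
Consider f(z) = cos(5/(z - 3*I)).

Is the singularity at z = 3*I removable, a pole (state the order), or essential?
essential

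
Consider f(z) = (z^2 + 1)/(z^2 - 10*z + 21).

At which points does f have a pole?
{3, 7}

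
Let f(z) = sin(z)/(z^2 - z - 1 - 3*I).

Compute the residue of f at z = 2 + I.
Write f(z) = P(z)/Q(z) with P(z) = sin(z) and Q(z) = z^2 - z - 1 - 3*I.
The denominator factors as Q(z) = (z + 1 + I)*(z - 2 - I), so z = 2 + I is a simple zero of Q and P is analytic there; z = 2 + I is therefore a simple pole and
  Res(f, z₀) = P(z₀)/Q'(z₀).

Q'(z) = 2*z - 1, so Q'(2 + I) = 3 + 2*I.
P(2 + I) = sin(2 + I).

Res(f, 2 + I) = (sin(2 + I))/(3 + 2*I) = (3/13 - 2*I/13)*sin(2 + I)

Final answer: (3/13 - 2*I/13)*sin(2 + I)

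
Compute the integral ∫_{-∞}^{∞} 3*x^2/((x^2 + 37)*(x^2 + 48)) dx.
Let f(z) = 3*z^2/((z^2 + 37)*(z^2 + 48)). The denominator has no real zeros and deg Q - deg P = 2 ≥ 2, so the integral of f over the upper semicircle |z| = R tends to 0 as R → ∞. Closing the contour in the upper half-plane,
  ∫_{-∞}^{∞} f(x) dx = 2πi · Σ Res(f, z_k)  over the poles with Im z_k > 0.

Zeros of the denominator: z^2 + 48 = 0 gives z = ±4*sqrt(3)*I; z^2 + 37 = 0 gives z = ±sqrt(37)*I.
Upper half-plane: z = 4*sqrt(3)*I, z = sqrt(37)*I (simple).

Each pole is a simple zero of Q(z) = z^4 + 85*z^2 + 1776, so Res(f, z₀) = P(z₀)/Q'(z₀) with P(z) = 3*z^2, Q'(z) = 4*z^3 + 170*z:
  Res(f, 4*sqrt(3)*I) = (-144)/(-88*sqrt(3)*I) = -6*sqrt(3)*I/11
  Res(f, sqrt(37)*I) = (-111)/(22*sqrt(37)*I) = 3*sqrt(37)*I/22

Sum of residues: 3*I*(-4*sqrt(3) + sqrt(37))/22
∫_{-∞}^{∞} f(x) dx = 2πi · (3*I*(-4*sqrt(3) + sqrt(37))/22) = 3*pi*(-sqrt(37) + 4*sqrt(3))/11

Final answer: 3*pi*(-sqrt(37) + 4*sqrt(3))/11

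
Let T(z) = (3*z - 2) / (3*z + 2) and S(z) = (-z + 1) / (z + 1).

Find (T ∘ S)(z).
(T ∘ S)(z) = T(S(z)) = ((3)*S(z) + (-2))/((3)*S(z) + (2)). Multiply numerator and denominator by z + 1:
  numerator:   (3)*(-z + 1) + (-2)*(z + 1) = -5*z + 1
  denominator: (3)*(-z + 1) + (2)*(z + 1) = -z + 5
(T ∘ S)(z) = (-5*z + 1)/(-z + 5) = (5*z - 1)/(z - 5)

Final answer: (5*z - 1)/(z - 5)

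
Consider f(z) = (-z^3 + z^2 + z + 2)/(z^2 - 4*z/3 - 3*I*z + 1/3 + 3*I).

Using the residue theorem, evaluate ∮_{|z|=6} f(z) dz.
By the residue theorem, ∮_C f(z) dz = 2πi · (sum of the residues of f at the poles inside |z| = 6).

The denominator factors as (z - 1)*(z - 1/3 - 3*I), so the singularities of f are simple poles at z = 1, z = 1/3 + 3*I.
  |1|² = 1 < 36 = 6², so this pole is inside the contour.
  |1/3 + 3*I|² = 82/9 < 36 = 6², so this pole is inside the contour.

With P(z) = -z^3 + z^2 + z + 2 and Q(z) = z^2 - 4*z/3 - 3*I*z + 1/3 + 3*I, each pole is simple, so Res(f, z₀) = P(z₀)/Q'(z₀) with Q'(z) = 2*z - 4/3 - 3*I.
  Res(f, 1) = P(1)/Q'(1) = (3)/(2/3 - 3*I) = 18/85 + 81*I/85
  Res(f, 1/3 + 3*I) = P(1/3 + 3*I)/Q'(1/3 + 3*I) = (65/27 + 31*I)/(-2/3 + 3*I) = 7403/765 - 251*I/85

Sum of residues inside C: 89/9 - 2*I
∮_C f(z) dz = 2πi · (89/9 - 2*I) = pi*(4 + 178*I/9)

Final answer: pi*(4 + 178*I/9)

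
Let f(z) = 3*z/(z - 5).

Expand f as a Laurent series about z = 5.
Put w = z - (5), i.e. z = w + 5. The denominator is w, so it suffices to rewrite the numerator in powers of w.

P(z) = 3*z
P(w + 5) = 15 + 3*w

Dividing each term by w:
  f = 15/w + 3

Substituting back w = z - 5:
  f(z) = 15/(z - 5) + 3

The series is finite because the numerator is a polynomial; the negative powers form the principal part, and the coefficient of 1/(z - 5) gives Res(f, 5) = 15.

Final answer: 15/(z - 5) + 3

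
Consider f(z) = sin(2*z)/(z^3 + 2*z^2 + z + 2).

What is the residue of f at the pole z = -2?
-sin(4)/5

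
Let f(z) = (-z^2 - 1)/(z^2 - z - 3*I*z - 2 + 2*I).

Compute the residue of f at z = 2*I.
Write f(z) = P(z)/Q(z) with P(z) = -z^2 - 1 and Q(z) = z^2 - z - 3*I*z - 2 + 2*I.
The denominator factors as Q(z) = (z - 2*I)*(z - 1 - I), so z = 2*I is a simple zero of Q and P is analytic there; z = 2*I is therefore a simple pole and
  Res(f, z₀) = P(z₀)/Q'(z₀).

Q'(z) = 2*z - 1 - 3*I, so Q'(2*I) = -1 + I.
P(2*I) = 3.

Res(f, 2*I) = (3)/(-1 + I) = -3/2 - 3*I/2

Final answer: -3/2 - 3*I/2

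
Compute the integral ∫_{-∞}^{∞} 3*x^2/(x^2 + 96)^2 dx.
sqrt(6)*pi/16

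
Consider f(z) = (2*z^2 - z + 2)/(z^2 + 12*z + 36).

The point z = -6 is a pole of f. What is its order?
2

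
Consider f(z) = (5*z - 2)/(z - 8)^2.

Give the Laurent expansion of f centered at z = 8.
38/(z - 8)^2 + 5/(z - 8)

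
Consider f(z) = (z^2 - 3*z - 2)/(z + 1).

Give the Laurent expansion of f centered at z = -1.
2/(z + 1) - 5 + (z + 1)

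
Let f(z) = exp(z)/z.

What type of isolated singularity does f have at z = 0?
pole of order 1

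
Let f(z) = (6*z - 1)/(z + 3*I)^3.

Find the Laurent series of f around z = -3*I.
Put w = z - (-3*I), i.e. z = w - 3*I. The denominator is w^3, so it suffices to rewrite the numerator in powers of w.

P(z) = 6*z - 1
P(w - 3*I) = -1 - 18*I + 6*w

Dividing each term by w^3:
  f = (-1 - 18*I)/w^3 + 6/w^2

Substituting back w = z + 3*I:
  f(z) = (-1 - 18*I)/(z + 3*I)^3 + 6/(z + 3*I)^2

The series is finite because the numerator is a polynomial; the negative powers form the principal part.

Final answer: (-1 - 18*I)/(z + 3*I)^3 + 6/(z + 3*I)^2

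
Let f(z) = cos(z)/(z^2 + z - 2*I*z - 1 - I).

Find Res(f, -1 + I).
-cos(1 - I)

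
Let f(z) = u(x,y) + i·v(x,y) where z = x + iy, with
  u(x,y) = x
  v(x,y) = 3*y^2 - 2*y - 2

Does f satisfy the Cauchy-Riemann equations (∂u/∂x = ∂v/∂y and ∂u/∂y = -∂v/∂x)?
∂u/∂x = 1
∂v/∂y = 6*y - 2
∂u/∂y = 0
∂v/∂x = 0
∂u/∂x ≠ ∂v/∂y; the Cauchy-Riemann equations are not satisfied, so f is not analytic.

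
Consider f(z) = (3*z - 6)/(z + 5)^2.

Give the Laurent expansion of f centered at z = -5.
Put w = z - (-5), i.e. z = w - 5. The denominator is w^2, so it suffices to rewrite the numerator in powers of w.

P(z) = 3*z - 6
P(w - 5) = -21 + 3*w

Dividing each term by w^2:
  f = -21/w^2 + 3/w

Substituting back w = z + 5:
  f(z) = -21/(z + 5)^2 + 3/(z + 5)

The series is finite because the numerator is a polynomial; the negative powers form the principal part, and the coefficient of 1/(z + 5) gives Res(f, -5) = 3.

Final answer: -21/(z + 5)^2 + 3/(z + 5)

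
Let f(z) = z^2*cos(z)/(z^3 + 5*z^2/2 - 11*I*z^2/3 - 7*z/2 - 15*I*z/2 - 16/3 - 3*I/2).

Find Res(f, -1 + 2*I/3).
(1/145 + 99*I/145)*cos(1 - 2*I/3)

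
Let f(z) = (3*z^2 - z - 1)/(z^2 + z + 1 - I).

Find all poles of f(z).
The singularities of f are the zeros of the denominator. Factoring,
  z^2 + z + 1 - I = (z + 1 + I)*(z - I)
so the candidates are z = -1 - I, z = I.

Check the numerator P(z) = 3*z^2 - z - 1 at each one:
  P(-1 - I) = 7*I ≠ 0, so z = -1 - I is a (simple) pole.
  P(I) = -4 - I ≠ 0, so z = I is a (simple) pole.

Poles of f: {-1 - I, I}

Final answer: {-1 - I, I}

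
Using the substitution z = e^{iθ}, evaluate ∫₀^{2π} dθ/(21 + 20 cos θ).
2*sqrt(41)*pi/41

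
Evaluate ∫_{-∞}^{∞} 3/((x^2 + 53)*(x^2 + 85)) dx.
Let f(z) = 3/((z^2 + 53)*(z^2 + 85)). The denominator has no real zeros and deg Q - deg P = 4 ≥ 2, so the integral of f over the upper semicircle |z| = R tends to 0 as R → ∞. Closing the contour in the upper half-plane,
  ∫_{-∞}^{∞} f(x) dx = 2πi · Σ Res(f, z_k)  over the poles with Im z_k > 0.

Zeros of the denominator: z^2 + 85 = 0 gives z = ±sqrt(85)*I; z^2 + 53 = 0 gives z = ±sqrt(53)*I.
Upper half-plane: z = sqrt(53)*I, z = sqrt(85)*I (simple).

Each pole is a simple zero of Q(z) = z^4 + 138*z^2 + 4505, so Res(f, z₀) = P(z₀)/Q'(z₀) with P(z) = 3, Q'(z) = 4*z^3 + 276*z:
  Res(f, sqrt(53)*I) = (3)/(64*sqrt(53)*I) = -3*sqrt(53)*I/3392
  Res(f, sqrt(85)*I) = (3)/(-64*sqrt(85)*I) = 3*sqrt(85)*I/5440

Sum of residues: 3*I*(-85*sqrt(53) + 53*sqrt(85))/288320
∫_{-∞}^{∞} f(x) dx = 2πi · (3*I*(-85*sqrt(53) + 53*sqrt(85))/288320) = 3*pi*(-53*sqrt(85) + 85*sqrt(53))/144160

Final answer: 3*pi*(-53*sqrt(85) + 85*sqrt(53))/144160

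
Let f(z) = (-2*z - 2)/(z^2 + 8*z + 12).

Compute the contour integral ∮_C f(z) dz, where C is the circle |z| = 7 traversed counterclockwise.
-4*I*pi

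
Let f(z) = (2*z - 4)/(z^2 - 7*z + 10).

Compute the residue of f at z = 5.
Write f(z) = P(z)/Q(z) with P(z) = 2*z - 4 and Q(z) = z^2 - 7*z + 10.
The denominator factors as Q(z) = (z - 2)*(z - 5), so z = 5 is a simple zero of Q and P is analytic there; z = 5 is therefore a simple pole and
  Res(f, z₀) = P(z₀)/Q'(z₀).

Q'(z) = 2*z - 7, so Q'(5) = 3.
P(5) = 6.

Res(f, 5) = (6)/(3) = 2

Final answer: 2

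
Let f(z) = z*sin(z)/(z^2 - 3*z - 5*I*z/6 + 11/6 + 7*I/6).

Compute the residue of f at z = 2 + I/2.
Write f(z) = P(z)/Q(z) with P(z) = z*sin(z) and Q(z) = z^2 - 3*z - 5*I*z/6 + 11/6 + 7*I/6.
The denominator factors as Q(z) = (z - 1 - I/3)*(z - 2 - I/2), so z = 2 + I/2 is a simple zero of Q and P is analytic there; z = 2 + I/2 is therefore a simple pole and
  Res(f, z₀) = P(z₀)/Q'(z₀).

Q'(z) = 2*z - 3 - 5*I/6, so Q'(2 + I/2) = 1 + I/6.
P(2 + I/2) = (2 + I/2)*sin(2 + I/2).

Res(f, 2 + I/2) = ((2 + I/2)*sin(2 + I/2))/(1 + I/6) = (75/37 + 6*I/37)*sin(2 + I/2)

Final answer: (75/37 + 6*I/37)*sin(2 + I/2)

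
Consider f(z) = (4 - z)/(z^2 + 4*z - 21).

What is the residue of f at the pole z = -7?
Write f(z) = P(z)/Q(z) with P(z) = 4 - z and Q(z) = z^2 + 4*z - 21.
The denominator factors as Q(z) = (z - 3)*(z + 7), so z = -7 is a simple zero of Q and P is analytic there; z = -7 is therefore a simple pole and
  Res(f, z₀) = P(z₀)/Q'(z₀).

Q'(z) = 2*z + 4, so Q'(-7) = -10.
P(-7) = 11.

Res(f, -7) = (11)/(-10) = -11/10

Final answer: -11/10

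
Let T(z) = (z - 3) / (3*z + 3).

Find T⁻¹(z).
Set w = T(z) = (z - 3) / (3*z + 3) and solve for z:
  w*(3*z + 3) = z - 3
  3*w + z*(3*w - 1) + 3 = 0
  z*(3*w - 1) = -3*w - 3
  z = (3*w + 3)/(1 - 3*w)
Renaming the variable, T⁻¹(z) = (3*z + 3)/(-3*z + 1) = (-3*z - 3)/(3*z - 1).
(Check: ad - bc = 12 ≠ 0, so T is invertible.)

Final answer: (-3*z - 3)/(3*z - 1)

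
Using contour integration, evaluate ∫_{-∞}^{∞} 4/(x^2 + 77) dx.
Let f(z) = 4/(z^2 + 77). The denominator has no real zeros and deg Q - deg P = 2 ≥ 2, so the integral of f over the upper semicircle |z| = R tends to 0 as R → ∞. Closing the contour in the upper half-plane,
  ∫_{-∞}^{∞} f(x) dx = 2πi · Σ Res(f, z_k)  over the poles with Im z_k > 0.

Zeros of the denominator: z^2 + 77 = 0 gives z = ±sqrt(77)*I.
Upper half-plane: z = sqrt(77)*I (simple).

Each pole is a simple zero of Q(z) = z^2 + 77, so Res(f, z₀) = P(z₀)/Q'(z₀) with P(z) = 4, Q'(z) = 2*z:
  Res(f, sqrt(77)*I) = (4)/(2*sqrt(77)*I) = -2*sqrt(77)*I/77

∫_{-∞}^{∞} f(x) dx = 2πi · (-2*sqrt(77)*I/77) = 4*sqrt(77)*pi/77

Final answer: 4*sqrt(77)*pi/77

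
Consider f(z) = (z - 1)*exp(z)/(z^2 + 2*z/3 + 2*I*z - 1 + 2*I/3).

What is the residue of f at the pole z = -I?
Write f(z) = P(z)/Q(z) with P(z) = (z - 1)*exp(z) and Q(z) = z^2 + 2*z/3 + 2*I*z - 1 + 2*I/3.
The denominator factors as Q(z) = (z + I)*(z + 2/3 + I), so z = -I is a simple zero of Q and P is analytic there; z = -I is therefore a simple pole and
  Res(f, z₀) = P(z₀)/Q'(z₀).

Q'(z) = 2*z + 2/3 + 2*I, so Q'(-I) = 2/3.
P(-I) = (-1 - I)*exp(-I).

Res(f, -I) = ((-1 - I)*exp(-I))/(2/3) = (-3/2 - 3*I/2)*exp(-I)

Final answer: (-3/2 - 3*I/2)*exp(-I)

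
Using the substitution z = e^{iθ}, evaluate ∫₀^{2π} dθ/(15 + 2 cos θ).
Let J = ∫₀^{2π} dθ/(15 + 2 cos θ).
Put z = e^{iθ}: then cos θ = (z + 1/z)/2, dθ = dz/(iz), and z runs once counterclockwise around |z| = 1:
  J = ∮_{|z|=1} 1/(15 + 2*(z + 1/z)/2) · dz/(iz) = (2/i) ∮_{|z|=1} dz/(2*z^2 + 30*z + 2).
The roots of 2*z^2 + 30*z + 2 are z = (-15 ± sqrt(15^2 - 2^2))/2, with sqrt(221) = sqrt(221); their product is 1, so only z₊ = -15/2 + sqrt(221)/2 lies inside the unit circle (z₋ = -15/2 - sqrt(221)/2 lies outside).
z₊ is a simple zero of q(z) = 2*z^2 + 30*z + 2, so Res(1/q, z₊) = 1/q'(z₊) with q'(z) = 4*z + 30; and q'(z₊) = 2*(z₊ - z₋) = 2*sqrt(221).
Therefore J = (2/i) · 2πi · 1/(2*sqrt(221)) = 2*pi/(sqrt(221)) = 2*sqrt(221)*pi/221

Final answer: 2*sqrt(221)*pi/221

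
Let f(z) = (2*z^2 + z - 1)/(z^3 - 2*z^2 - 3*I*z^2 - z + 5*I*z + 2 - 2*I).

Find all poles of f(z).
The singularities of f are the zeros of the denominator. Factoring,
  z^3 - 2*z^2 - 3*I*z^2 - z + 5*I*z + 2 - 2*I = (z - 1 - I)*(z - 1)*(z - 2*I)
so the candidates are z = 1 + I, z = 1, z = 2*I.

Check the numerator P(z) = 2*z^2 + z - 1 at each one:
  P(1 + I) = 5*I ≠ 0, so z = 1 + I is a (simple) pole.
  P(1) = 2 ≠ 0, so z = 1 is a (simple) pole.
  P(2*I) = -9 + 2*I ≠ 0, so z = 2*I is a (simple) pole.

Poles of f: {2*I, 1, 1 + I}

Final answer: {2*I, 1, 1 + I}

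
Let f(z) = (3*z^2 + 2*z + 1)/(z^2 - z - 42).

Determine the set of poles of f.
{-6, 7}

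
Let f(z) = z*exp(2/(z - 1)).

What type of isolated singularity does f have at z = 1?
essential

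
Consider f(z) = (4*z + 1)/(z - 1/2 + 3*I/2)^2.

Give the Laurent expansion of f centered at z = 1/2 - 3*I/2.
(3 - 6*I)/(z - 1/2 + 3*I/2)^2 + 4/(z - 1/2 + 3*I/2)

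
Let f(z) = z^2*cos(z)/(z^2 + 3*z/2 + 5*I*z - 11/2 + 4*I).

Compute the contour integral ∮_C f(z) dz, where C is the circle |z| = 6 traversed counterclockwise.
By the residue theorem, ∮_C f(z) dz = 2πi · (sum of the residues of f at the poles inside |z| = 6).

The denominator factors as (z + 1 + 2*I)*(z + 1/2 + 3*I), so the singularities of f are simple poles at z = -1 - 2*I, z = -1/2 - 3*I.
  |-1 - 2*I|² = 5 < 36 = 6², so this pole is inside the contour.
  |-1/2 - 3*I|² = 37/4 < 36 = 6², so this pole is inside the contour.

With P(z) = z^2*cos(z) and Q(z) = z^2 + 3*z/2 + 5*I*z - 11/2 + 4*I, each pole is simple, so Res(f, z₀) = P(z₀)/Q'(z₀) with Q'(z) = 2*z + 3/2 + 5*I.
  Res(f, -1 - 2*I) = P(-1 - 2*I)/Q'(-1 - 2*I) = ((-3 + 4*I)*cos(1 + 2*I))/(-1/2 + I) = (22/5 + 4*I/5)*cos(1 + 2*I)
  Res(f, -1/2 - 3*I) = P(-1/2 - 3*I)/Q'(-1/2 - 3*I) = ((-35/4 + 3*I)*cos(1/2 + 3*I))/(1/2 - I) = (-59/10 - 29*I/5)*cos(1/2 + 3*I)

Sum of residues inside C: (-59/10 - 29*I/5)*cos(1/2 + 3*I) + (22/5 + 4*I/5)*cos(1 + 2*I)
∮_C f(z) dz = 2πi · ((-59/10 - 29*I/5)*cos(1/2 + 3*I) + (22/5 + 4*I/5)*cos(1 + 2*I)) = pi*(58/5 - 59*I/5)*cos(1/2 + 3*I) + pi*(-8/5 + 44*I/5)*cos(1 + 2*I)

Final answer: pi*(58/5 - 59*I/5)*cos(1/2 + 3*I) + pi*(-8/5 + 44*I/5)*cos(1 + 2*I)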